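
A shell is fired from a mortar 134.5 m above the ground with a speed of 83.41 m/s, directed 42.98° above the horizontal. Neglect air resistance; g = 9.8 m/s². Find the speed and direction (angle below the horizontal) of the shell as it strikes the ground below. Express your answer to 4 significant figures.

v_x = 83.41 cos 42.98° = 61.022 m/s (constant).
|v_y| at impact = √((56.864)² + 2×9.8×134.5) = 76.614 m/s.
Speed = √(61.022² + 76.614²) = 97.95 m/s; angle = arctan(76.614/61.022) = 51.46° below horizontal.

97.95 m/s at 51.46° below the horizontal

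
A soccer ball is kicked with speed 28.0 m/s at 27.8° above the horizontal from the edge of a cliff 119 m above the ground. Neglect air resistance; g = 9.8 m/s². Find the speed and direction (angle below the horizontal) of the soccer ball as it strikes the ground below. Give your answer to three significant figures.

55.8 m/s at 63.7° below the horizontal

v_x = 28.0 cos 27.8° = 24.77 m/s (constant).
|v_y| at impact = √((13.06)² + 2×9.8×119) = 50.03 m/s.
Speed = √(24.77² + 50.03²) = 55.8 m/s; angle = arctan(50.03/24.77) = 63.7° below horizontal.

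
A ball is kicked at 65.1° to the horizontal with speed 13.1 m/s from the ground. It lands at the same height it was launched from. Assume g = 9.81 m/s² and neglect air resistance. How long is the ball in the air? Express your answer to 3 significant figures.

Vertical component: v_y = 13.1 sin 65.1° = 11.88 m/s.
For a projectile landing at launch height, time of flight is t = 2 v_y / g = 2 × 11.88 / 9.81 = 2.42 s.

2.42 s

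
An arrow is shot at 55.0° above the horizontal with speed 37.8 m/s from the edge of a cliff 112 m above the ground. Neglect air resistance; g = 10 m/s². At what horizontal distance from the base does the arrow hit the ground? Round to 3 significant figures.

190 m

Components: v_x = 37.8 cos 55.0° = 21.68 m/s, v_y = 37.8 sin 55.0° = 30.96 m/s.
Vertical: 0 = 112 + 30.96 t − ½(10) t² ⇒ 5.000 t² − 30.96 t − 112 = 0.
t = [30.96 + √(958.5 + 2240)] / 10.00 = 8.752 s.
Horizontal: R = v_x · t = 21.68 × 8.752 = 190 m.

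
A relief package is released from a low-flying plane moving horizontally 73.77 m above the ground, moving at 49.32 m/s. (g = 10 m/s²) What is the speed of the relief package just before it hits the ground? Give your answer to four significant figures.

Fall time: t = √(2 × 73.77 / 10) = 3.8411 s.
At impact: v_x = 49.32 m/s (unchanged), v_y = g t = 10 × 3.8411 = 38.411 m/s.
Speed = √(v_x² + v_y²) = √(2432.5 + 1475.4) = 62.51 m/s.

62.51 m/s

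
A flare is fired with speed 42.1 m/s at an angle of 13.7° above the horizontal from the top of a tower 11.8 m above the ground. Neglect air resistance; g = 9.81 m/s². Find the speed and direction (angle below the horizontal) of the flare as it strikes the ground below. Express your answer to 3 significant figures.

44.8 m/s at 24.0° below the horizontal

v_x = 42.1 cos 13.7° = 40.90 m/s (constant).
|v_y| at impact = √((9.971)² + 2×9.81×11.8) = 18.19 m/s.
Speed = √(40.90² + 18.19²) = 44.8 m/s; angle = arctan(18.19/40.90) = 24.0° below horizontal.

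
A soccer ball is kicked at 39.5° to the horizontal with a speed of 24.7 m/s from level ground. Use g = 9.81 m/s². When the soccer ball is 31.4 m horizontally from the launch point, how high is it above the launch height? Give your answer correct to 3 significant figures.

v_x = 24.7 cos 39.5° = 19.06 m/s, v_y0 = 24.7 sin 39.5° = 15.71 m/s.
Time to reach x = 31.4 m: t = x / v_x = 31.4 / 19.06 = 1.647 s.
y = v_y0 t − ½ g t² = 15.71×1.647 − 4.905×1.647² = 12.6 m.

12.6 m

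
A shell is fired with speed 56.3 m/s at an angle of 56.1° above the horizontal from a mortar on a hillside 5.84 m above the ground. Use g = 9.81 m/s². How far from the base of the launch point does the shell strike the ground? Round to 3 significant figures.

Components: v_x = 56.3 cos 56.1° = 31.40 m/s, v_y = 56.3 sin 56.1° = 46.73 m/s.
Vertical: 0 = 5.84 + 46.73 t − ½(9.81) t² ⇒ 4.905 t² − 46.73 t − 5.84 = 0.
t = [46.73 + √(2184 + 114.6)] / 9.810 = 9.651 s.
Horizontal: R = v_x · t = 31.40 × 9.651 = 303 m.

303 m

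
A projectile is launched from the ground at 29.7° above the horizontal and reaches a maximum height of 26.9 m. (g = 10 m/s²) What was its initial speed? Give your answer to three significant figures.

At maximum height v_y = 0, so (v₀ sin θ)² = 2 g H.
v₀ sin 29.7° = √(2 × 10 × 26.9) = 23.19 m/s.
v₀ = 23.19 / sin 29.7° = 23.19 / 0.4955 = 46.8 m/s.

46.8 m/s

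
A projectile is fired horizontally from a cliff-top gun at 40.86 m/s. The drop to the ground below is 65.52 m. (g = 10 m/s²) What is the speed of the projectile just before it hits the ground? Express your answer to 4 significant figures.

54.59 m/s

Fall time: t = √(2 × 65.52 / 10) = 3.6199 s.
At impact: v_x = 40.86 m/s (unchanged), v_y = g t = 10 × 3.6199 = 36.199 m/s.
Speed = √(v_x² + v_y²) = √(1669.5 + 1310.4) = 54.59 m/s.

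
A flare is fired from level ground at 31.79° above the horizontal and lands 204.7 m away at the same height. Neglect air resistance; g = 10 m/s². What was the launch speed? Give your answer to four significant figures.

47.81 m/s

On level ground, R = v₀² sin(2θ) / g, so v₀ = √(R g / sin 2θ).
sin(2 × 31.79°) = 0.8956.
v₀ = √(204.7 × 10 / 0.8956) = √2285.6 = 47.81 m/s.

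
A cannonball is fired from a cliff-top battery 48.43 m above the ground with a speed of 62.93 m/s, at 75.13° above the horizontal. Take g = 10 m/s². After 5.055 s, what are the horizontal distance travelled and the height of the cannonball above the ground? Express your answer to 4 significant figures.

x = 81.64 m, y = 228.1 m

v_x = 62.93 cos 75.13° = 16.150 m/s; v_y0 = 62.93 sin 75.13° = 60.823 m/s.
x = v_x t = 16.150 × 5.055 = 81.64 m.
y = 48.43 + v_y0 t − ½ g t² = 228.1 m.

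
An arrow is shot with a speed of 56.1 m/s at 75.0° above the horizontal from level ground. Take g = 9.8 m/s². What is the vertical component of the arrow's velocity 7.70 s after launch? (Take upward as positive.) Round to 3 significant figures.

Initial vertical component: v_y0 = 56.1 sin 75.0° = 54.19 m/s.
v_y(t) = v_y0 − g t = 54.19 − 9.8 × 7.70 = -21.3 m/s.

-21.3 m/s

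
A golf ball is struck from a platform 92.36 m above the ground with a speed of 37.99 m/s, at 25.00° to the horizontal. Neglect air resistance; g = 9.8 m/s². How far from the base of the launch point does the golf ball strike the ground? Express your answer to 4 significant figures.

Components: v_x = 37.99 cos 25.00° = 34.431 m/s, v_y = 37.99 sin 25.00° = 16.055 m/s.
Vertical: 0 = 92.36 + 16.055 t − ½(9.8) t² ⇒ 4.900 t² − 16.055 t − 92.36 = 0.
t = [16.055 + √(257.76 + 1810.3)] / 9.800 = 6.2787 s.
Horizontal: R = v_x · t = 34.431 × 6.2787 = 216.2 m.

216.2 m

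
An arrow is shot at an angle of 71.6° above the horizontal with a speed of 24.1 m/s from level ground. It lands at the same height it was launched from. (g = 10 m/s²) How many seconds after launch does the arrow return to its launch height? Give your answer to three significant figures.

Vertical component: v_y = 24.1 sin 71.6° = 22.87 m/s.
For a projectile landing at launch height, time of flight is t = 2 v_y / g = 2 × 22.87 / 10 = 4.57 s.

4.57 s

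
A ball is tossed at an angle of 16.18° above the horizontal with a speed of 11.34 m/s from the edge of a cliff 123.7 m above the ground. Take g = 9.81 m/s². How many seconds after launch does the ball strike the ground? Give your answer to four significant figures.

5.354 s

Vertical component: v_y = 11.34 sin 16.18° = 3.1600 m/s.
Taking up as positive with launch at y = 123.7 m, landing at y = 0: 0 = 123.7 + 3.1600 t − ½(9.81) t².
Solving 4.905 t² − 3.1600 t − 123.7 = 0 gives t = [3.1600 + √(3.1600² + 4·4.905·123.7)] / 9.810 = 5.354 s.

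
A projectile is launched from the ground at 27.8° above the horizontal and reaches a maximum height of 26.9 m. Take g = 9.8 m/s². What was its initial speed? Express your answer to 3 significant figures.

At maximum height v_y = 0, so (v₀ sin θ)² = 2 g H.
v₀ sin 27.8° = √(2 × 9.8 × 26.9) = 22.96 m/s.
v₀ = 22.96 / sin 27.8° = 22.96 / 0.4664 = 49.2 m/s.

49.2 m/s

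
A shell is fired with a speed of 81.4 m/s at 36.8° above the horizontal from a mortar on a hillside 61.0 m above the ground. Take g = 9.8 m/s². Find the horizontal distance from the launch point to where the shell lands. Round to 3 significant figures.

Components: v_x = 81.4 cos 36.8° = 65.18 m/s, v_y = 81.4 sin 36.8° = 48.76 m/s.
Vertical: 0 = 61.0 + 48.76 t − ½(9.8) t² ⇒ 4.900 t² − 48.76 t − 61.0 = 0.
t = [48.76 + √(2378 + 1196)] / 9.800 = 11.08 s.
Horizontal: R = v_x · t = 65.18 × 11.08 = 722 m.

722 m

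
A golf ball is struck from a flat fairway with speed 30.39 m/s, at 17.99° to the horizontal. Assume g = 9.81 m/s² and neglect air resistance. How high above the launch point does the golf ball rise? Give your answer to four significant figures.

Vertical component of launch velocity: v_y = 30.39 sin 17.99° = 9.3860 m/s.
At the highest point the vertical velocity is zero, so v_y² = 2 g h_max.
h_max = (9.3860)² / (2 × 9.81) = 88.097 / 19.62 = 4.490 m.

4.490 m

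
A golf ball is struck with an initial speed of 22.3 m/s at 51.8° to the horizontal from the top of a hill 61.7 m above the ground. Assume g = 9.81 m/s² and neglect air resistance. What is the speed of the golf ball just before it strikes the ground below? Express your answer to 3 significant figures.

v_x = 22.3 cos 51.8° = 13.79 m/s is unchanged throughout.
For the vertical component, v_y² = v_y0² + 2 g h = (17.52)² + 2×9.81×61.7 = 1518, so |v_y| = 38.96 m/s.
Impact speed = √(v_x² + v_y²) = √(190.2 + 1518) = 41.3 m/s.

41.3 m/s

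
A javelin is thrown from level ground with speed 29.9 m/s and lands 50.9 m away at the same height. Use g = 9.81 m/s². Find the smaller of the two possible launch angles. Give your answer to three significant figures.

17.0°

Level-ground range: R = v₀² sin(2θ)/g ⇒ sin 2θ = R g / v₀² = 50.9×9.81/29.9² = 0.5585.
2θ = arcsin(0.5585) = 33.95° or 180° − 33.95° = 146.05°.
So θ = 17.0° or θ = 73.0°.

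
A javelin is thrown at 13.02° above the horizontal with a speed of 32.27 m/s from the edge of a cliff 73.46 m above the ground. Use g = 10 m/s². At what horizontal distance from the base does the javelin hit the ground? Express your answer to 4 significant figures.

Components: v_x = 32.27 cos 13.02° = 31.440 m/s, v_y = 32.27 sin 13.02° = 7.2701 m/s.
Vertical: 0 = 73.46 + 7.2701 t − ½(10) t² ⇒ 5.000 t² − 7.2701 t − 73.46 = 0.
t = [7.2701 + √(52.854 + 1469.2)] / 10.00 = 4.6284 s.
Horizontal: R = v_x · t = 31.440 × 4.6284 = 145.5 m.

145.5 m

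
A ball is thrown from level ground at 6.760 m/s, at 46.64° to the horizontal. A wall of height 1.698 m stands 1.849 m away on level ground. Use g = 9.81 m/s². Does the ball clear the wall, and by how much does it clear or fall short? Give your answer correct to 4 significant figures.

v_x = 6.760 cos 46.64° = 4.6413 m/s; v_y0 = 6.760 sin 46.64° = 4.9149 m/s.
Time to reach the wall: t = 1.849 / 4.6413 = 0.39838 s.
Height at that point: y = 4.9149×0.39838 − 4.905×0.39838² = 1.1795 m.
That is 1.698 − 1.1795 = 0.5185 m below the top of the wall, so the ball does not clear it.

No — it falls 0.5185 m short of clearing the wall.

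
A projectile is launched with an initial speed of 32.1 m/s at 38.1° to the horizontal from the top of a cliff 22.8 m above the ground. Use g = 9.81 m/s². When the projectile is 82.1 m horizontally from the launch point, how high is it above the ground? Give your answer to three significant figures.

35.4 m

v_x = 32.1 cos 38.1° = 25.26 m/s, v_y0 = 32.1 sin 38.1° = 19.81 m/s.
Time to reach x = 82.1 m: t = x / v_x = 82.1 / 25.26 = 3.250 s.
y = 22.8 + v_y0 t − ½ g t² = 22.8 + 19.81×3.250 − 4.905×3.250² = 35.4 m.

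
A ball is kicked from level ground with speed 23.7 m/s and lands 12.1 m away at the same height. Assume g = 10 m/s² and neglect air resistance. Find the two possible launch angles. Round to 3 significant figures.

6.22° and 83.8°

Level-ground range: R = v₀² sin(2θ)/g ⇒ sin 2θ = R g / v₀² = 12.1×10/23.7² = 0.2154.
2θ = arcsin(0.2154) = 12.44° or 180° − 12.44° = 167.56°.
So θ = 6.22° or θ = 83.8°.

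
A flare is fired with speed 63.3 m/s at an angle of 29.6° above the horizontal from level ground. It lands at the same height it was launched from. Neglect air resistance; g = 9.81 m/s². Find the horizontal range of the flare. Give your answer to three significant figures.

For level ground, R = v₀² sin(2θ) / g.
sin(2 × 29.6°) = sin 59.20° = 0.8590.
R = (63.3)² × 0.8590 / 9.81 = 351 m.

351 m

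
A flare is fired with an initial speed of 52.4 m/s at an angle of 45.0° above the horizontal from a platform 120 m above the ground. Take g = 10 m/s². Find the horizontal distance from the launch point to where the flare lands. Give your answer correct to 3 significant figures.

Components: v_x = 52.4 cos 45.0° = 37.05 m/s, v_y = 52.4 sin 45.0° = 37.05 m/s.
Vertical: 0 = 120 + 37.05 t − ½(10) t² ⇒ 5.000 t² − 37.05 t − 120 = 0.
t = [37.05 + √(1373 + 2400)] / 10.00 = 9.847 s.
Horizontal: R = v_x · t = 37.05 × 9.847 = 365 m.

365 m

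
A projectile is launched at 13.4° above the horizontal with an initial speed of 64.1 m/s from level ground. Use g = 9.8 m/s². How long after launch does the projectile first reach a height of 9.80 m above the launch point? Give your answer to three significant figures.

v_y0 = 64.1 sin 13.4° = 14.86 m/s.
Set y = v_y0 t − ½ g t² = 9.80: 4.900 t² − 14.86 t + 9.80 = 0.
t = [14.86 ± √(220.8 − 192.1)] / 9.8 = (14.86 ± 5.357) / 9.8, giving t = 0.970 s or t = 2.06 s.
The projectile is on the way up at the first time, so t = 0.970 s.

0.970 s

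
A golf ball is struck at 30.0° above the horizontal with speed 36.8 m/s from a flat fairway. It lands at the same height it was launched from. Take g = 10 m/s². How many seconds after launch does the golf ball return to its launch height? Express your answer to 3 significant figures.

Vertical component: v_y = 36.8 sin 30.0° = 18.40 m/s.
For a projectile landing at launch height, time of flight is t = 2 v_y / g = 2 × 18.40 / 10 = 3.68 s.

3.68 s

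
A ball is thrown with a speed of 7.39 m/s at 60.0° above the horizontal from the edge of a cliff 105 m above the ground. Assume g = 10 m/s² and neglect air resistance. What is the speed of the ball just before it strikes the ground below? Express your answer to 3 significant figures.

v_x = 7.39 cos 60.0° = 3.695 m/s is unchanged throughout.
For the vertical component, v_y² = v_y0² + 2 g h = (6.400)² + 2×10×105 = 2141, so |v_y| = 46.27 m/s.
Impact speed = √(v_x² + v_y²) = √(13.65 + 2141) = 46.4 m/s.

46.4 m/s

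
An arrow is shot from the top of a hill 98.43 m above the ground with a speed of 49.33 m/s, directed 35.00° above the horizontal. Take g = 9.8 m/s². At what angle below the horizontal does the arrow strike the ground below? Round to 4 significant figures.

v_x = 49.33 cos 35.00° = 40.409 m/s.
At impact |v_y| = √(v_y0² + 2 g h) = √(28.295² + 2×9.8×98.43) = 52.248 m/s.
Angle below horizontal = arctan(|v_y| / v_x) = arctan(52.248 / 40.409) = 52.28°.

52.28°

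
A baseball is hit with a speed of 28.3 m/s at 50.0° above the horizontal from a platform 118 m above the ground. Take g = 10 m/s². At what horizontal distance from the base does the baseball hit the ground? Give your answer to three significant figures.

136 m

Components: v_x = 28.3 cos 50.0° = 18.19 m/s, v_y = 28.3 sin 50.0° = 21.68 m/s.
Vertical: 0 = 118 + 21.68 t − ½(10) t² ⇒ 5.000 t² − 21.68 t − 118 = 0.
t = [21.68 + √(470.0 + 2360)] / 10.00 = 7.488 s.
Horizontal: R = v_x · t = 18.19 × 7.488 = 136 m.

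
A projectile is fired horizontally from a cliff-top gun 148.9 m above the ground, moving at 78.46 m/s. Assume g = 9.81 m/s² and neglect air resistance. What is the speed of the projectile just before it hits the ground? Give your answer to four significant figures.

Fall time: t = √(2 × 148.9 / 9.81) = 5.5097 s.
At impact: v_x = 78.46 m/s (unchanged), v_y = g t = 9.81 × 5.5097 = 54.050 m/s.
Speed = √(v_x² + v_y²) = √(6156.0 + 2921.4) = 95.28 m/s.

95.28 m/s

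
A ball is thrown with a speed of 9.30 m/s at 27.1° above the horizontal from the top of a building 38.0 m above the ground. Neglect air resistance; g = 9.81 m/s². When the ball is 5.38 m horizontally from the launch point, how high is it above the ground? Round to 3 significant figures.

v_x = 9.30 cos 27.1° = 8.279 m/s, v_y0 = 9.30 sin 27.1° = 4.237 m/s.
Time to reach x = 5.38 m: t = x / v_x = 5.38 / 8.279 = 0.6498 s.
y = 38.0 + v_y0 t − ½ g t² = 38.0 + 4.237×0.6498 − 4.905×0.6498² = 38.7 m.

38.7 m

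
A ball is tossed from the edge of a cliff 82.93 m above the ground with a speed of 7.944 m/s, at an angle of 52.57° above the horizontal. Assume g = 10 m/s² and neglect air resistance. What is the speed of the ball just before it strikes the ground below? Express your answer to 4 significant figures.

v_x = 7.944 cos 52.57° = 4.8283 m/s is unchanged throughout.
For the vertical component, v_y² = v_y0² + 2 g h = (6.3083)² + 2×10×82.93 = 1698.4, so |v_y| = 41.212 m/s.
Impact speed = √(v_x² + v_y²) = √(23.312 + 1698.4) = 41.49 m/s.

41.49 m/s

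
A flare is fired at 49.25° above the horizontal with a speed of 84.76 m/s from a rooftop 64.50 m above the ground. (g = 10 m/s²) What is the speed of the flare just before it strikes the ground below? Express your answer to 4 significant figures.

92.06 m/s

v_x = 84.76 cos 49.25° = 55.328 m/s is unchanged throughout.
For the vertical component, v_y² = v_y0² + 2 g h = (64.211)² + 2×10×64.50 = 5413.1, so |v_y| = 73.574 m/s.
Impact speed = √(v_x² + v_y²) = √(3061.2 + 5413.1) = 92.06 m/s.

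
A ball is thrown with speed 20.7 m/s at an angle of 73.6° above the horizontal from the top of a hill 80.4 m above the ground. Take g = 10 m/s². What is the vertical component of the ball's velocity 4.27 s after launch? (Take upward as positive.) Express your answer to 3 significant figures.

Initial vertical component: v_y0 = 20.7 sin 73.6° = 19.86 m/s.
v_y(t) = v_y0 − g t = 19.86 − 10 × 4.27 = -22.8 m/s.

-22.8 m/s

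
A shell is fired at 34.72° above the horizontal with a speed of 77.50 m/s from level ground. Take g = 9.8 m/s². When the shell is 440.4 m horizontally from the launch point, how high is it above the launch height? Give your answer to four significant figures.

70.97 m

v_x = 77.50 cos 34.72° = 63.701 m/s, v_y0 = 77.50 sin 34.72° = 44.141 m/s.
Time to reach x = 440.4 m: t = x / v_x = 440.4 / 63.701 = 6.9135 s.
y = v_y0 t − ½ g t² = 44.141×6.9135 − 4.900×6.9135² = 70.97 m.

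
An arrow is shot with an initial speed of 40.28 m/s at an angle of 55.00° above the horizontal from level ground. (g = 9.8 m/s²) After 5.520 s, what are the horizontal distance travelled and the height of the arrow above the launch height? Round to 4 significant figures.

x = 127.5 m, y = 32.83 m

v_x = 40.28 cos 55.00° = 23.104 m/s; v_y0 = 40.28 sin 55.00° = 32.995 m/s.
x = v_x t = 23.104 × 5.520 = 127.5 m.
y = v_y0 t − ½ g t² = 32.995×5.520 − 4.900×5.520² = 32.83 m.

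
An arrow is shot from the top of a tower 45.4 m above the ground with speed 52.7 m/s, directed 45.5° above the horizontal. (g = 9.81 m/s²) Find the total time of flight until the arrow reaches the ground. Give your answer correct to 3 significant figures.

Vertical component: v_y = 52.7 sin 45.5° = 37.59 m/s.
Taking up as positive with launch at y = 45.4 m, landing at y = 0: 0 = 45.4 + 37.59 t − ½(9.81) t².
Solving 4.905 t² − 37.59 t − 45.4 = 0 gives t = [37.59 + √(37.59² + 4·4.905·45.4)] / 9.810 = 8.72 s.

8.72 s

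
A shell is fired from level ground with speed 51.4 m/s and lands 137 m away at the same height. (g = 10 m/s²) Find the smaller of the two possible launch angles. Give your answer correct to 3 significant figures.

15.6°

Level-ground range: R = v₀² sin(2θ)/g ⇒ sin 2θ = R g / v₀² = 137×10/51.4² = 0.5186.
2θ = arcsin(0.5186) = 31.24° or 180° − 31.24° = 148.76°.
So θ = 15.6° or θ = 74.4°.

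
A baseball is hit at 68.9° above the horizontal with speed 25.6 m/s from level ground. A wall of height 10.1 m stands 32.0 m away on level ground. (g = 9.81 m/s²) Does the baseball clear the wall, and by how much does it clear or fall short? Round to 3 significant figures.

Yes — it clears the wall by 13.7 m.

v_x = 25.6 cos 68.9° = 9.216 m/s; v_y0 = 25.6 sin 68.9° = 23.88 m/s.
Time to reach the wall: t = 32.0 / 9.216 = 3.472 s.
Height at that point: y = 23.88×3.472 − 4.905×3.472² = 23.78 m.
That is 23.78 − 10.1 = 13.7 m above the top of the wall, so the baseball clears it.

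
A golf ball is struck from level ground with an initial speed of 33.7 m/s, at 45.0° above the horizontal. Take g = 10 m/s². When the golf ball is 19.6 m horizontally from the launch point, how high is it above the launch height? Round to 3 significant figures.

v_x = 33.7 cos 45.0° = 23.83 m/s, v_y0 = 33.7 sin 45.0° = 23.83 m/s.
Time to reach x = 19.6 m: t = x / v_x = 19.6 / 23.83 = 0.8225 s.
y = v_y0 t − ½ g t² = 23.83×0.8225 − 5.000×0.8225² = 16.2 m.

16.2 m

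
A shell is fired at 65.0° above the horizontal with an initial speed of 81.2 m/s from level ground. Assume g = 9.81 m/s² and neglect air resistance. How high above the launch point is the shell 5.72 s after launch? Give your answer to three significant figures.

260 m

v_y0 = 81.2 sin 65.0° = 73.59 m/s.
y(t) = v_y0 t − ½ g t² = 73.59×5.72 − 4.905×5.72² = 260 m.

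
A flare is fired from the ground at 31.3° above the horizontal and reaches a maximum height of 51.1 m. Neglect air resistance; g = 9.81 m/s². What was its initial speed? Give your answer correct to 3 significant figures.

At maximum height v_y = 0, so (v₀ sin θ)² = 2 g H.
v₀ sin 31.3° = √(2 × 9.81 × 51.1) = 31.66 m/s.
v₀ = 31.66 / sin 31.3° = 31.66 / 0.5195 = 60.9 m/s.

60.9 m/s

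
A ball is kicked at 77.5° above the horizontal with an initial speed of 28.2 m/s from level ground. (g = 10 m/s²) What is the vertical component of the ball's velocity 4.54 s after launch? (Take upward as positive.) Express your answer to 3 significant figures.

Initial vertical component: v_y0 = 28.2 sin 77.5° = 27.53 m/s.
v_y(t) = v_y0 − g t = 27.53 − 10 × 4.54 = -17.9 m/s.

-17.9 m/s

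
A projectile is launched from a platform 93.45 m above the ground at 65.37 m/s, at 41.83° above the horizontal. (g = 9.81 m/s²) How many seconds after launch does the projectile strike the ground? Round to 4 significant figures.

10.67 s

Vertical component: v_y = 65.37 sin 41.83° = 43.597 m/s.
Taking up as positive with launch at y = 93.45 m, landing at y = 0: 0 = 93.45 + 43.597 t − ½(9.81) t².
Solving 4.905 t² − 43.597 t − 93.45 = 0 gives t = [43.597 + √(43.597² + 4·4.905·93.45)] / 9.810 = 10.67 s.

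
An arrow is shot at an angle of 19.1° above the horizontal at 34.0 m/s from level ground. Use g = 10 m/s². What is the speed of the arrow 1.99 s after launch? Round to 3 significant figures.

33.3 m/s

v_x = 34.0 cos 19.1° = 32.13 m/s (constant).
v_y(t) = 34.0 sin 19.1° − g t = 11.13 − 10 × 1.99 = -8.770 m/s.
Speed = √(v_x² + v_y²) = √(1032 + 76.91) = 33.3 m/s.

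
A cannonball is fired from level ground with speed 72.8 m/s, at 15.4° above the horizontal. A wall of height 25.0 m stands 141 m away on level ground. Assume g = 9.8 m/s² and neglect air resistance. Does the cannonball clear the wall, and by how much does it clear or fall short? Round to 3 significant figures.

v_x = 72.8 cos 15.4° = 70.19 m/s; v_y0 = 72.8 sin 15.4° = 19.33 m/s.
Time to reach the wall: t = 141 / 70.19 = 2.009 s.
Height at that point: y = 19.33×2.009 − 4.900×2.009² = 19.06 m.
That is 25.0 − 19.06 = 5.94 m below the top of the wall, so the cannonball does not clear it.

No — it falls 5.94 m short of clearing the wall.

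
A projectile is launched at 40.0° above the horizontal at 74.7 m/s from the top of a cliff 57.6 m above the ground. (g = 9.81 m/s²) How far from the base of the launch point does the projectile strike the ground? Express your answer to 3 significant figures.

Components: v_x = 74.7 cos 40.0° = 57.22 m/s, v_y = 74.7 sin 40.0° = 48.02 m/s.
Vertical: 0 = 57.6 + 48.02 t − ½(9.81) t² ⇒ 4.905 t² − 48.02 t − 57.6 = 0.
t = [48.02 + √(2306 + 1130)] / 9.810 = 10.87 s.
Horizontal: R = v_x · t = 57.22 × 10.87 = 622 m.

622 m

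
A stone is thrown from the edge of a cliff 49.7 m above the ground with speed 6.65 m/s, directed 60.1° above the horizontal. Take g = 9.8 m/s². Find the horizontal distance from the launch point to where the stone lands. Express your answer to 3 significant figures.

Components: v_x = 6.65 cos 60.1° = 3.315 m/s, v_y = 6.65 sin 60.1° = 5.765 m/s.
Vertical: 0 = 49.7 + 5.765 t − ½(9.8) t² ⇒ 4.900 t² − 5.765 t − 49.7 = 0.
t = [5.765 + √(33.24 + 974.1)] / 9.800 = 3.827 s.
Horizontal: R = v_x · t = 3.315 × 3.827 = 12.7 m.

12.7 m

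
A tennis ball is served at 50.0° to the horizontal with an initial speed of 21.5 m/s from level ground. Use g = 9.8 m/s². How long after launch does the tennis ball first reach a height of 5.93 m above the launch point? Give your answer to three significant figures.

v_y0 = 21.5 sin 50.0° = 16.47 m/s.
Set y = v_y0 t − ½ g t² = 5.93: 4.900 t² − 16.47 t + 5.93 = 0.
t = [16.47 ± √(271.3 − 116.2)] / 9.8 = (16.47 ± 12.45) / 9.8, giving t = 0.410 s or t = 2.95 s.
The tennis ball is on the way up at the first time, so t = 0.410 s.

0.410 s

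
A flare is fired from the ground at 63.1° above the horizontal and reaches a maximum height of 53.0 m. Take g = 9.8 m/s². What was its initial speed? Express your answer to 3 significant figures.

At maximum height v_y = 0, so (v₀ sin θ)² = 2 g H.
v₀ sin 63.1° = √(2 × 9.8 × 53.0) = 32.23 m/s.
v₀ = 32.23 / sin 63.1° = 32.23 / 0.8918 = 36.1 m/s.

36.1 m/s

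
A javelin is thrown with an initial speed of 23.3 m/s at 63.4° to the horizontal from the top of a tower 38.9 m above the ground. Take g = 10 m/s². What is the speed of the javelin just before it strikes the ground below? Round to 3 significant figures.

36.3 m/s

v_x = 23.3 cos 63.4° = 10.43 m/s is unchanged throughout.
For the vertical component, v_y² = v_y0² + 2 g h = (20.83)² + 2×10×38.9 = 1212, so |v_y| = 34.81 m/s.
Impact speed = √(v_x² + v_y²) = √(108.8 + 1212) = 36.3 m/s.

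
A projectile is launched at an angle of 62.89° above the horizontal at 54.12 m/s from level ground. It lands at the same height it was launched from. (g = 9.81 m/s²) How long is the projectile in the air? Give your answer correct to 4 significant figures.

Vertical component: v_y = 54.12 sin 62.89° = 48.174 m/s.
For a projectile landing at launch height, time of flight is t = 2 v_y / g = 2 × 48.174 / 9.81 = 9.821 s.

9.821 s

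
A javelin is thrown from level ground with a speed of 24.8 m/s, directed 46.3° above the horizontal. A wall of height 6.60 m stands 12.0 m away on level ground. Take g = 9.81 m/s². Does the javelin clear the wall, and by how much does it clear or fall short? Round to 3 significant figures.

Yes — it clears the wall by 3.55 m.

v_x = 24.8 cos 46.3° = 17.13 m/s; v_y0 = 24.8 sin 46.3° = 17.93 m/s.
Time to reach the wall: t = 12.0 / 17.13 = 0.7005 s.
Height at that point: y = 17.93×0.7005 − 4.905×0.7005² = 10.15 m.
That is 10.15 − 6.60 = 3.55 m above the top of the wall, so the javelin clears it.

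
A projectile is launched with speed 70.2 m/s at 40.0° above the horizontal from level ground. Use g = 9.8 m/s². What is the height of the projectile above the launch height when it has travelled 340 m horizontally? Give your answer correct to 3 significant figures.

89.4 m

v_x = 70.2 cos 40.0° = 53.78 m/s, v_y0 = 70.2 sin 40.0° = 45.12 m/s.
Time to reach x = 340 m: t = x / v_x = 340 / 53.78 = 6.322 s.
y = v_y0 t − ½ g t² = 45.12×6.322 − 4.900×6.322² = 89.4 m.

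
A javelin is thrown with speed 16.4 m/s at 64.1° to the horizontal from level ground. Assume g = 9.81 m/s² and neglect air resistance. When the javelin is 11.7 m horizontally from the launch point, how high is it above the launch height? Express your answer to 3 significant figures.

11.0 m

v_x = 16.4 cos 64.1° = 7.164 m/s, v_y0 = 16.4 sin 64.1° = 14.75 m/s.
Time to reach x = 11.7 m: t = x / v_x = 11.7 / 7.164 = 1.633 s.
y = v_y0 t − ½ g t² = 14.75×1.633 − 4.905×1.633² = 11.0 m.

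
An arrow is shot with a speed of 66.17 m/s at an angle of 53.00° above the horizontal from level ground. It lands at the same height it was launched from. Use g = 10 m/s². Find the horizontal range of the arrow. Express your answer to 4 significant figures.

420.9 m

Components: v_x = 66.17 cos 53.00° = 39.822 m/s, v_y = 66.17 sin 53.00° = 52.846 m/s.
Time of flight (same landing height): t = 2 v_y / g = 2 × 52.846 / 10 = 10.569 s.
Range: R = v_x · t = 39.822 × 10.569 = 420.9 m.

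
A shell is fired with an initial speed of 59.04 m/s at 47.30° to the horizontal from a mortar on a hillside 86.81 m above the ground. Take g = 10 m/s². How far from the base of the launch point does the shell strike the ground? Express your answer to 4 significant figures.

414.6 m

Components: v_x = 59.04 cos 47.30° = 40.039 m/s, v_y = 59.04 sin 47.30° = 43.389 m/s.
Vertical: 0 = 86.81 + 43.389 t − ½(10) t² ⇒ 5.000 t² − 43.389 t − 86.81 = 0.
t = [43.389 + √(1882.6 + 1736.2)] / 10.00 = 10.355 s.
Horizontal: R = v_x · t = 40.039 × 10.355 = 414.6 m.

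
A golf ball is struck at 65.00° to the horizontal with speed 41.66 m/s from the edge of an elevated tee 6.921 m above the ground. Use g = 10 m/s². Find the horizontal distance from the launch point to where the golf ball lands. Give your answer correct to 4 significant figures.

Components: v_x = 41.66 cos 65.00° = 17.606 m/s, v_y = 41.66 sin 65.00° = 37.757 m/s.
Vertical: 0 = 6.921 + 37.757 t − ½(10) t² ⇒ 5.000 t² − 37.757 t − 6.921 = 0.
t = [37.757 + √(1425.6 + 138.42)] / 10.00 = 7.7305 s.
Horizontal: R = v_x · t = 17.606 × 7.7305 = 136.1 m.

136.1 m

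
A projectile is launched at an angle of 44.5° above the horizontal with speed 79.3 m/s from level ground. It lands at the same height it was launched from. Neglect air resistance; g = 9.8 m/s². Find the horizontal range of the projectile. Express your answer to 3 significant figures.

642 m

For level ground, R = v₀² sin(2θ) / g.
sin(2 × 44.5°) = sin 89.00° = 0.9998.
R = (79.3)² × 0.9998 / 9.8 = 642 m.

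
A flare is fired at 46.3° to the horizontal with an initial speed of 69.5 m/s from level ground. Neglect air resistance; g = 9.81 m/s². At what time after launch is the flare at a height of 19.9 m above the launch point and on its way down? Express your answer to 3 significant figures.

9.83 s

v_y0 = 69.5 sin 46.3° = 50.25 m/s.
Set y = v_y0 t − ½ g t² = 19.9: 4.905 t² − 50.25 t + 19.9 = 0.
t = [50.25 ± √(2525 − 390.4)] / 9.81 = (50.25 ± 46.20) / 9.81, giving t = 0.413 s or t = 9.83 s.
On the way down corresponds to the larger root: t = 9.83 s.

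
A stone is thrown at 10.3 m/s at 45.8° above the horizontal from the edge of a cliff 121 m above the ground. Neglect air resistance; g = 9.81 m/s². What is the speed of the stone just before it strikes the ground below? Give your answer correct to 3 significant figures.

49.8 m/s

v_x = 10.3 cos 45.8° = 7.181 m/s is unchanged throughout.
For the vertical component, v_y² = v_y0² + 2 g h = (7.384)² + 2×9.81×121 = 2429, so |v_y| = 49.28 m/s.
Impact speed = √(v_x² + v_y²) = √(51.57 + 2429) = 49.8 m/s.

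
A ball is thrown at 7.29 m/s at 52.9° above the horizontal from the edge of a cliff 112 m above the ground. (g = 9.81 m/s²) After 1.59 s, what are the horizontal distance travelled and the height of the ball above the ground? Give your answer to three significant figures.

x = 6.99 m, y = 109 m

v_x = 7.29 cos 52.9° = 4.397 m/s; v_y0 = 7.29 sin 52.9° = 5.814 m/s.
x = v_x t = 4.397 × 1.59 = 6.99 m.
y = 112 + v_y0 t − ½ g t² = 109 m.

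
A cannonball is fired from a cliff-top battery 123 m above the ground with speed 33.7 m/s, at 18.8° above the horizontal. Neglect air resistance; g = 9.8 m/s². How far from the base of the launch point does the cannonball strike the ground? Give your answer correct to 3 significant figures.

Components: v_x = 33.7 cos 18.8° = 31.90 m/s, v_y = 33.7 sin 18.8° = 10.86 m/s.
Vertical: 0 = 123 + 10.86 t − ½(9.8) t² ⇒ 4.900 t² − 10.86 t − 123 = 0.
t = [10.86 + √(117.9 + 2411)] / 9.800 = 6.240 s.
Horizontal: R = v_x · t = 31.90 × 6.240 = 199 m.

199 m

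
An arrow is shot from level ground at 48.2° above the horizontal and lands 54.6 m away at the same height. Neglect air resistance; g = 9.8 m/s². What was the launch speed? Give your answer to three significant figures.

On level ground, R = v₀² sin(2θ) / g, so v₀ = √(R g / sin 2θ).
sin(2 × 48.2°) = 0.9938.
v₀ = √(54.6 × 9.8 / 0.9938) = √538.4 = 23.2 m/s.

23.2 m/s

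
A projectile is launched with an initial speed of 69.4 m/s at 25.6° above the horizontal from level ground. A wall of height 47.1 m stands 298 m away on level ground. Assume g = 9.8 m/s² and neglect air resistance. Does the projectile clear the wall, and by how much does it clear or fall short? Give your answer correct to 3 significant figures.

No — it falls 15.4 m short of clearing the wall.

v_x = 69.4 cos 25.6° = 62.59 m/s; v_y0 = 69.4 sin 25.6° = 29.99 m/s.
Time to reach the wall: t = 298 / 62.59 = 4.761 s.
Height at that point: y = 29.99×4.761 − 4.900×4.761² = 31.71 m.
That is 47.1 − 31.71 = 15.4 m below the top of the wall, so the projectile does not clear it.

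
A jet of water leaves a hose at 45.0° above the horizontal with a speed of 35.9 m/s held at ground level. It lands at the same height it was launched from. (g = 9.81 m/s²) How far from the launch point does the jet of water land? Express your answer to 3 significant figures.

131 m

Components: v_x = 35.9 cos 45.0° = 25.39 m/s, v_y = 35.9 sin 45.0° = 25.39 m/s.
Time of flight (same landing height): t = 2 v_y / g = 2 × 25.39 / 9.81 = 5.176 s.
Range: R = v_x · t = 25.39 × 5.176 = 131 m.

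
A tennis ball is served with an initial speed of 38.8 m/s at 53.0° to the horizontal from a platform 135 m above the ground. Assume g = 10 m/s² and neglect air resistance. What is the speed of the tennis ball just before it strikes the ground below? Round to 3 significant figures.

v_x = 38.8 cos 53.0° = 23.35 m/s is unchanged throughout.
For the vertical component, v_y² = v_y0² + 2 g h = (30.99)² + 2×10×135 = 3660, so |v_y| = 60.50 m/s.
Impact speed = √(v_x² + v_y²) = √(545.2 + 3660) = 64.8 m/s.

64.8 m/s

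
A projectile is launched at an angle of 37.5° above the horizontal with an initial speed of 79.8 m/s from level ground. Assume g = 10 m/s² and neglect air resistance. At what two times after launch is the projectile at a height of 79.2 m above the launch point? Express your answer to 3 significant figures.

v_y0 = 79.8 sin 37.5° = 48.58 m/s.
Set y = v_y0 t − ½ g t² = 79.2: 5.000 t² − 48.58 t + 79.2 = 0.
t = [48.58 ± √(2360 − 1584)] / 10 = (48.58 ± 27.86) / 10, giving t = 2.07 s or t = 7.64 s.
So the projectile is at 79.2 m at t = 2.07 s (rising) and t = 7.64 s (falling).

2.07 s and 7.64 s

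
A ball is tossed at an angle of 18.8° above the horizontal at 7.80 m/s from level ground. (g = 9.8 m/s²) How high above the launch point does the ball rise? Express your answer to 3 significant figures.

Vertical component of launch velocity: v_y = 7.80 sin 18.8° = 2.514 m/s.
At the highest point the vertical velocity is zero, so v_y² = 2 g h_max.
h_max = (2.514)² / (2 × 9.8) = 6.320 / 19.60 = 0.322 m.

0.322 m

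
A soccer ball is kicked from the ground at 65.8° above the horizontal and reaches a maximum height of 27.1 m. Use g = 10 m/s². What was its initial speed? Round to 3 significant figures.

25.5 m/s

At maximum height v_y = 0, so (v₀ sin θ)² = 2 g H.
v₀ sin 65.8° = √(2 × 10 × 27.1) = 23.28 m/s.
v₀ = 23.28 / sin 65.8° = 23.28 / 0.9121 = 25.5 m/s.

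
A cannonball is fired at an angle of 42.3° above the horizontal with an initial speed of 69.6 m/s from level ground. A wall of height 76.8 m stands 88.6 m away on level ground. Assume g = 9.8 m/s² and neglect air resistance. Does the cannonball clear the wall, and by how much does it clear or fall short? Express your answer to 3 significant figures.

No — it falls 10.7 m short of clearing the wall.

v_x = 69.6 cos 42.3° = 51.48 m/s; v_y0 = 69.6 sin 42.3° = 46.84 m/s.
Time to reach the wall: t = 88.6 / 51.48 = 1.721 s.
Height at that point: y = 46.84×1.721 − 4.900×1.721² = 66.10 m.
That is 76.8 − 66.10 = 10.7 m below the top of the wall, so the cannonball does not clear it.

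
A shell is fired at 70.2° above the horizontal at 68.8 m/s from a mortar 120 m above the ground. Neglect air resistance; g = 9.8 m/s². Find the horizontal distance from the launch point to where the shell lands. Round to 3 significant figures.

Components: v_x = 68.8 cos 70.2° = 23.31 m/s, v_y = 68.8 sin 70.2° = 64.73 m/s.
Vertical: 0 = 120 + 64.73 t − ½(9.8) t² ⇒ 4.900 t² − 64.73 t − 120 = 0.
t = [64.73 + √(4190 + 2352)] / 9.800 = 14.86 s.
Horizontal: R = v_x · t = 23.31 × 14.86 = 346 m.

346 m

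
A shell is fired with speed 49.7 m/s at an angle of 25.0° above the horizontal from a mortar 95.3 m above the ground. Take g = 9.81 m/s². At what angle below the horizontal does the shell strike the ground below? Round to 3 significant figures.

v_x = 49.7 cos 25.0° = 45.04 m/s.
At impact |v_y| = √(v_y0² + 2 g h) = √(21.00² + 2×9.81×95.3) = 48.07 m/s.
Angle below horizontal = arctan(|v_y| / v_x) = arctan(48.07 / 45.04) = 46.9°.

46.9°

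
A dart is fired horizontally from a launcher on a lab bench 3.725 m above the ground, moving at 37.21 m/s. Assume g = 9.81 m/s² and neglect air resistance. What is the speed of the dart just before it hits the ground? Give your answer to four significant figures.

Fall time: t = √(2 × 3.725 / 9.81) = 0.87145 s.
At impact: v_x = 37.21 m/s (unchanged), v_y = g t = 9.81 × 0.87145 = 8.5489 m/s.
Speed = √(v_x² + v_y²) = √(1384.6 + 73.084) = 38.18 m/s.

38.18 m/s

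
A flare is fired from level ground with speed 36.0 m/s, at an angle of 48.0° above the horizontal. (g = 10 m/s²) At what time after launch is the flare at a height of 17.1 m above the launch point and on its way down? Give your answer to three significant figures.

4.61 s

v_y0 = 36.0 sin 48.0° = 26.75 m/s.
Set y = v_y0 t − ½ g t² = 17.1: 5.000 t² − 26.75 t + 17.1 = 0.
t = [26.75 ± √(715.6 − 342.0)] / 10 = (26.75 ± 19.33) / 10, giving t = 0.742 s or t = 4.61 s.
On the way down corresponds to the larger root: t = 4.61 s.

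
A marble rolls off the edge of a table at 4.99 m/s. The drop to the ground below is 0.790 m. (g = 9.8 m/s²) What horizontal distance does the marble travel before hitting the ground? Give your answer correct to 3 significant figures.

Initial vertical velocity is zero, so the fall time comes from h = ½ g t²: t = √(2 × 0.790 / 9.8) = 0.4015 s.
Horizontal motion is uniform at 4.99 m/s, so x = 4.99 × 0.4015 = 2.00 m.

2.00 m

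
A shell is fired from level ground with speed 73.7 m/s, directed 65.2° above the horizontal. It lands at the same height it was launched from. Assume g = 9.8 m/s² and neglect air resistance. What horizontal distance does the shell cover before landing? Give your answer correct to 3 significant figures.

422 m

For level ground, R = v₀² sin(2θ) / g.
sin(2 × 65.2°) = sin 130.4° = 0.7615.
R = (73.7)² × 0.7615 / 9.8 = 422 m.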